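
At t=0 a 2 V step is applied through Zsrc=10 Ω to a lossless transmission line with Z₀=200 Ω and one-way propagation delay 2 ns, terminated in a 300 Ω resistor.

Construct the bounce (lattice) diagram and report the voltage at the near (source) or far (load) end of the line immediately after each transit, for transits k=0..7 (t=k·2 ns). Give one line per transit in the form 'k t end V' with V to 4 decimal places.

0 0 source 1.9048
1 2 load 2.2857
2 4 source 1.9410
3 6 load 1.8721
4 8 source 1.9345
5 10 load 1.9470
6 12 source 1.9357
7 14 load 1.9334

Γ_L=0.200000, Γ_S=-0.904762; launch V₁=2·200/210=1.904762
k=0 src: V=1.9048
k=1 load: inc=1.904762, refl=1.904762·0.200000=0.3810; V=0.000000+1.904762+0.380952=2.2857
k=2 src: inc=0.380952, refl=0.380952·-0.904762=-0.3447; V=1.904762+0.380952+-0.344671=1.9410
k=3 load: inc=-0.344671, refl=-0.344671·0.200000=-0.0689; V=2.285714+-0.344671+-0.068934=1.8721
k=4 src: inc=-0.068934, refl=-0.068934·-0.904762=0.0624; V=1.941043+-0.068934+0.062369=1.9345
k=5 load: inc=0.062369, refl=0.062369·0.200000=0.0125; V=1.872109+0.062369+0.012474=1.9470
k=6 src: inc=0.012474, refl=0.012474·-0.904762=-0.0113; V=1.934478+0.012474+-0.011286=1.9357
k=7 load: inc=-0.011286, refl=-0.011286·0.200000=-0.0023; V=1.946952+-0.011286+-0.002257=1.9334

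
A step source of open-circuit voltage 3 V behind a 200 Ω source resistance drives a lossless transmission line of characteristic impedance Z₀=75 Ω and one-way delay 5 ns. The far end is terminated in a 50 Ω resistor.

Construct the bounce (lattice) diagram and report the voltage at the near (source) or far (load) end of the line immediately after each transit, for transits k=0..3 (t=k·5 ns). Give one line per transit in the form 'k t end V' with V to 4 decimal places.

Γ_L=-0.200000, Γ_S=0.454545; launch V₁=3·75/275=0.818182
k=0 src: V=0.8182
k=1 load: inc=0.818182, refl=0.818182·-0.200000=-0.1636; V=0.000000+0.818182+-0.163636=0.6545
k=2 src: inc=-0.163636, refl=-0.163636·0.454545=-0.0744; V=0.818182+-0.163636+-0.074380=0.5802
k=3 load: inc=-0.074380, refl=-0.074380·-0.200000=0.0149; V=0.654545+-0.074380+0.014876=0.5950

0 0 source 0.8182
1 5 load 0.6545
2 10 source 0.5802
3 15 load 0.5950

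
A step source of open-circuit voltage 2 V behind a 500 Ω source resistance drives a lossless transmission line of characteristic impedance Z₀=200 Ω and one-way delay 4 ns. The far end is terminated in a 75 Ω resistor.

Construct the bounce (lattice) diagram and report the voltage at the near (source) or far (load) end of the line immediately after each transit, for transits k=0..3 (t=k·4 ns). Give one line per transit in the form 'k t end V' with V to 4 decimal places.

0 0 source 0.5714
1 4 load 0.3117
2 8 source 0.2004
3 12 load 0.2510

Γ_L=-0.454545, Γ_S=0.428571; launch V₁=2·200/700=0.571429
k=0 src: V=0.5714
k=1 load: inc=0.571429, refl=0.571429·-0.454545=-0.2597; V=0.000000+0.571429+-0.259740=0.3117
k=2 src: inc=-0.259740, refl=-0.259740·0.428571=-0.1113; V=0.571429+-0.259740+-0.111317=0.2004
k=3 load: inc=-0.111317, refl=-0.111317·-0.454545=0.0506; V=0.311688+-0.111317+0.050599=0.2510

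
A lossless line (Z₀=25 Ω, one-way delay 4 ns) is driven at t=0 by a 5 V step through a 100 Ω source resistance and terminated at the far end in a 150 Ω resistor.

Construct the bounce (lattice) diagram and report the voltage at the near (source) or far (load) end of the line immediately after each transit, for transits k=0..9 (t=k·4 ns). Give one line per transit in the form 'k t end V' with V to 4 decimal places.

Γ_L=0.714286, Γ_S=0.600000; launch V₁=5·25/125=1.000000
k=0 src: V=1.0000
k=1 load: inc=1.000000, refl=1.000000·0.714286=0.7143; V=0.000000+1.000000+0.714286=1.7143
k=2 src: inc=0.714286, refl=0.714286·0.600000=0.4286; V=1.000000+0.714286+0.428571=2.1429
k=3 load: inc=0.428571, refl=0.428571·0.714286=0.3061; V=1.714286+0.428571+0.306122=2.4490
k=4 src: inc=0.306122, refl=0.306122·0.600000=0.1837; V=2.142857+0.306122+0.183673=2.6327
k=5 load: inc=0.183673, refl=0.183673·0.714286=0.1312; V=2.448980+0.183673+0.131195=2.7638
k=6 src: inc=0.131195, refl=0.131195·0.600000=0.0787; V=2.632653+0.131195+0.078717=2.8426
k=7 load: inc=0.078717, refl=0.078717·0.714286=0.0562; V=2.763848+0.078717+0.056227=2.8988
k=8 src: inc=0.056227, refl=0.056227·0.600000=0.0337; V=2.842566+0.056227+0.033736=2.9325
k=9 load: inc=0.033736, refl=0.033736·0.714286=0.0241; V=2.898792+0.033736+0.024097=2.9566

0 0 source 1.0000
1 4 load 1.7143
2 8 source 2.1429
3 12 load 2.4490
4 16 source 2.6327
5 20 load 2.7638
6 24 source 2.8426
7 28 load 2.8988
8 32 source 2.9325
9 36 load 2.9566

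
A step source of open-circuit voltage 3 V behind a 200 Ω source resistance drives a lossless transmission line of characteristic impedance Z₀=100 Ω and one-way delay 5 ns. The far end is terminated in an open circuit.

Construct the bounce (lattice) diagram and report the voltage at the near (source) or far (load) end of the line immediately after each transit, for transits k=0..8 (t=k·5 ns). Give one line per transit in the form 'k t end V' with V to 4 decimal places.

0 0 source 1.0000
1 5 load 2.0000
2 10 source 2.3333
3 15 load 2.6667
4 20 source 2.7778
5 25 load 2.8889
6 30 source 2.9259
7 35 load 2.9630
8 40 source 2.9753

Γ_L=1.000000, Γ_S=0.333333; launch V₁=3·100/300=1.000000
k=0 src: V=1.0000
k=1 load: inc=1.000000, refl=1.000000·1.000000=1.0000; V=0.000000+1.000000+1.000000=2.0000
k=2 src: inc=1.000000, refl=1.000000·0.333333=0.3333; V=1.000000+1.000000+0.333333=2.3333
k=3 load: inc=0.333333, refl=0.333333·1.000000=0.3333; V=2.000000+0.333333+0.333333=2.6667
k=4 src: inc=0.333333, refl=0.333333·0.333333=0.1111; V=2.333333+0.333333+0.111111=2.7778
k=5 load: inc=0.111111, refl=0.111111·1.000000=0.1111; V=2.666667+0.111111+0.111111=2.8889
k=6 src: inc=0.111111, refl=0.111111·0.333333=0.0370; V=2.777778+0.111111+0.037037=2.9259
k=7 load: inc=0.037037, refl=0.037037·1.000000=0.0370; V=2.888889+0.037037+0.037037=2.9630
k=8 src: inc=0.037037, refl=0.037037·0.333333=0.0123; V=2.925926+0.037037+0.012346=2.9753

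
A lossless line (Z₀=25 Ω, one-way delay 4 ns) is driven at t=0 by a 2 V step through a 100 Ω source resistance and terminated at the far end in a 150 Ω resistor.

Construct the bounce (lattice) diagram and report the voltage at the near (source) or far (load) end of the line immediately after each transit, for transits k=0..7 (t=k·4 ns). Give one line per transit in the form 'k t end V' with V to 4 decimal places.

0 0 source 0.4000
1 4 load 0.6857
2 8 source 0.8571
3 12 load 0.9796
4 16 source 1.0531
5 20 load 1.1055
6 24 source 1.1370
7 28 load 1.1595

Γ_L=0.714286, Γ_S=0.600000; launch V₁=2·25/125=0.400000
k=0 src: V=0.4000
k=1 load: inc=0.400000, refl=0.400000·0.714286=0.2857; V=0.000000+0.400000+0.285714=0.6857
k=2 src: inc=0.285714, refl=0.285714·0.600000=0.1714; V=0.400000+0.285714+0.171429=0.8571
k=3 load: inc=0.171429, refl=0.171429·0.714286=0.1224; V=0.685714+0.171429+0.122449=0.9796
k=4 src: inc=0.122449, refl=0.122449·0.600000=0.0735; V=0.857143+0.122449+0.073469=1.0531
k=5 load: inc=0.073469, refl=0.073469·0.714286=0.0525; V=0.979592+0.073469+0.052478=1.1055
k=6 src: inc=0.052478, refl=0.052478·0.600000=0.0315; V=1.053061+0.052478+0.031487=1.1370
k=7 load: inc=0.031487, refl=0.031487·0.714286=0.0225; V=1.105539+0.031487+0.022491=1.1595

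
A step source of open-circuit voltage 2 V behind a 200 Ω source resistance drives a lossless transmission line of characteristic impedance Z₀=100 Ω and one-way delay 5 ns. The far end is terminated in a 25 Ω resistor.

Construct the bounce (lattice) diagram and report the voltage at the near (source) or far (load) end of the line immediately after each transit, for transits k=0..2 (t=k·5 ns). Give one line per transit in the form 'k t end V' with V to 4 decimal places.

Γ_L=-0.600000, Γ_S=0.333333; launch V₁=2·100/300=0.666667
k=0 src: V=0.6667
k=1 load: inc=0.666667, refl=0.666667·-0.600000=-0.4000; V=0.000000+0.666667+-0.400000=0.2667
k=2 src: inc=-0.400000, refl=-0.400000·0.333333=-0.1333; V=0.666667+-0.400000+-0.133333=0.1333

0 0 source 0.6667
1 5 load 0.2667
2 10 source 0.1333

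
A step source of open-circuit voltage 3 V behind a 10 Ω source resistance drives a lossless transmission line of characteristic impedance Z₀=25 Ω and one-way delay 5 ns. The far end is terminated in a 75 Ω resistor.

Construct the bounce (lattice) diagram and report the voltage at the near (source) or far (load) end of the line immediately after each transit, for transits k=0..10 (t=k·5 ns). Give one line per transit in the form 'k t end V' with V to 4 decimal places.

0 0 source 2.1429
1 5 load 3.2143
2 10 source 2.7551
3 15 load 2.5255
4 20 source 2.6239
5 25 load 2.6731
6 30 source 2.6520
7 35 load 2.6415
8 40 source 2.6460
9 45 load 2.6483
10 50 source 2.6473

Γ_L=0.500000, Γ_S=-0.428571; launch V₁=3·25/35=2.142857
k=0 src: V=2.1429
k=1 load: inc=2.142857, refl=2.142857·0.500000=1.0714; V=0.000000+2.142857+1.071429=3.2143
k=2 src: inc=1.071429, refl=1.071429·-0.428571=-0.4592; V=2.142857+1.071429+-0.459184=2.7551
k=3 load: inc=-0.459184, refl=-0.459184·0.500000=-0.2296; V=3.214286+-0.459184+-0.229592=2.5255
k=4 src: inc=-0.229592, refl=-0.229592·-0.428571=0.0984; V=2.755102+-0.229592+0.098397=2.6239
k=5 load: inc=0.098397, refl=0.098397·0.500000=0.0492; V=2.525510+0.098397+0.049198=2.6731
k=6 src: inc=0.049198, refl=0.049198·-0.428571=-0.0211; V=2.623907+0.049198+-0.021085=2.6520
k=7 load: inc=-0.021085, refl=-0.021085·0.500000=-0.0105; V=2.673105+-0.021085+-0.010542=2.6415
k=8 src: inc=-0.010542, refl=-0.010542·-0.428571=0.0045; V=2.652020+-0.010542+0.004518=2.6460
k=9 load: inc=0.004518, refl=0.004518·0.500000=0.0023; V=2.641478+0.004518+0.002259=2.6483
k=10 src: inc=0.002259, refl=0.002259·-0.428571=-0.0010; V=2.645996+0.002259+-0.000968=2.6473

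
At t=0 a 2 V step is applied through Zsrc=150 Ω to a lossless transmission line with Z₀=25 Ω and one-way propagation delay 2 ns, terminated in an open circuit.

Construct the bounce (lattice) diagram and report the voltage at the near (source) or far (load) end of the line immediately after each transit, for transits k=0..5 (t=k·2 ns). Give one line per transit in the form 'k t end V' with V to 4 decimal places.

Γ_L=1.000000, Γ_S=0.714286; launch V₁=2·25/175=0.285714
k=0 src: V=0.2857
k=1 load: inc=0.285714, refl=0.285714·1.000000=0.2857; V=0.000000+0.285714+0.285714=0.5714
k=2 src: inc=0.285714, refl=0.285714·0.714286=0.2041; V=0.285714+0.285714+0.204082=0.7755
k=3 load: inc=0.204082, refl=0.204082·1.000000=0.2041; V=0.571429+0.204082+0.204082=0.9796
k=4 src: inc=0.204082, refl=0.204082·0.714286=0.1458; V=0.775510+0.204082+0.145773=1.1254
k=5 load: inc=0.145773, refl=0.145773·1.000000=0.1458; V=0.979592+0.145773+0.145773=1.2711

0 0 source 0.2857
1 2 load 0.5714
2 4 source 0.7755
3 6 load 0.9796
4 8 source 1.1254
5 10 load 1.2711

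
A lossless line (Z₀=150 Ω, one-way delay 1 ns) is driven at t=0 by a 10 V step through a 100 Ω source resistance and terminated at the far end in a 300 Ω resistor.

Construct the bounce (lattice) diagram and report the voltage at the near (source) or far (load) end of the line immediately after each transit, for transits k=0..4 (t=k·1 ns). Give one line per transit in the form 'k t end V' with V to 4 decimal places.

Γ_L=0.333333, Γ_S=-0.200000; launch V₁=10·150/250=6.000000
k=0 src: V=6.0000
k=1 load: inc=6.000000, refl=6.000000·0.333333=2.0000; V=0.000000+6.000000+2.000000=8.0000
k=2 src: inc=2.000000, refl=2.000000·-0.200000=-0.4000; V=6.000000+2.000000+-0.400000=7.6000
k=3 load: inc=-0.400000, refl=-0.400000·0.333333=-0.1333; V=8.000000+-0.400000+-0.133333=7.4667
k=4 src: inc=-0.133333, refl=-0.133333·-0.200000=0.0267; V=7.600000+-0.133333+0.026667=7.4933

0 0 source 6.0000
1 1 load 8.0000
2 2 source 7.6000
3 3 load 7.4667
4 4 source 7.4933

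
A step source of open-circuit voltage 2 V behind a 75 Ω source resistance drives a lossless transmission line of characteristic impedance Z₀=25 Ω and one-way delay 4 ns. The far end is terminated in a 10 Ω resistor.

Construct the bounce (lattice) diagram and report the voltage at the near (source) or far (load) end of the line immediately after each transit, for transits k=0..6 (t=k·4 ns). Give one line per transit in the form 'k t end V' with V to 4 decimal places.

Γ_L=-0.428571, Γ_S=0.500000; launch V₁=2·25/100=0.500000
k=0 src: V=0.5000
k=1 load: inc=0.500000, refl=0.500000·-0.428571=-0.2143; V=0.000000+0.500000+-0.214286=0.2857
k=2 src: inc=-0.214286, refl=-0.214286·0.500000=-0.1071; V=0.500000+-0.214286+-0.107143=0.1786
k=3 load: inc=-0.107143, refl=-0.107143·-0.428571=0.0459; V=0.285714+-0.107143+0.045918=0.2245
k=4 src: inc=0.045918, refl=0.045918·0.500000=0.0230; V=0.178571+0.045918+0.022959=0.2474
k=5 load: inc=0.022959, refl=0.022959·-0.428571=-0.0098; V=0.224490+0.022959+-0.009840=0.2376
k=6 src: inc=-0.009840, refl=-0.009840·0.500000=-0.0049; V=0.247449+-0.009840+-0.004920=0.2327

0 0 source 0.5000
1 4 load 0.2857
2 8 source 0.1786
3 12 load 0.2245
4 16 source 0.2474
5 20 load 0.2376
6 24 source 0.2327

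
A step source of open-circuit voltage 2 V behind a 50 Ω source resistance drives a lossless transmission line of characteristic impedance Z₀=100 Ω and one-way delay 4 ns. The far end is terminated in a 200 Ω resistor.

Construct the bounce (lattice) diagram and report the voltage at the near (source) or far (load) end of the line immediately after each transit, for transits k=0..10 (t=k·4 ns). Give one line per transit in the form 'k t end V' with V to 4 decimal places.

0 0 source 1.3333
1 4 load 1.7778
2 8 source 1.6296
3 12 load 1.5802
4 16 source 1.5967
5 20 load 1.6022
6 24 source 1.6004
7 28 load 1.5998
8 32 source 1.6000
9 36 load 1.6000
10 40 source 1.6000

Γ_L=0.333333, Γ_S=-0.333333; launch V₁=2·100/150=1.333333
k=0 src: V=1.3333
k=1 load: inc=1.333333, refl=1.333333·0.333333=0.4444; V=0.000000+1.333333+0.444444=1.7778
k=2 src: inc=0.444444, refl=0.444444·-0.333333=-0.1481; V=1.333333+0.444444+-0.148148=1.6296
k=3 load: inc=-0.148148, refl=-0.148148·0.333333=-0.0494; V=1.777778+-0.148148+-0.049383=1.5802
k=4 src: inc=-0.049383, refl=-0.049383·-0.333333=0.0165; V=1.629630+-0.049383+0.016461=1.5967
k=5 load: inc=0.016461, refl=0.016461·0.333333=0.0055; V=1.580247+0.016461+0.005487=1.6022
k=6 src: inc=0.005487, refl=0.005487·-0.333333=-0.0018; V=1.596708+0.005487+-0.001829=1.6004
k=7 load: inc=-0.001829, refl=-0.001829·0.333333=-0.0006; V=1.602195+-0.001829+-0.000610=1.5998
k=8 src: inc=-0.000610, refl=-0.000610·-0.333333=0.0002; V=1.600366+-0.000610+0.000203=1.6000
k=9 load: inc=0.000203, refl=0.000203·0.333333=0.0001; V=1.599756+0.000203+0.000068=1.6000
k=10 src: inc=0.000068, refl=0.000068·-0.333333=-0.0000; V=1.599959+0.000068+-0.000023=1.6000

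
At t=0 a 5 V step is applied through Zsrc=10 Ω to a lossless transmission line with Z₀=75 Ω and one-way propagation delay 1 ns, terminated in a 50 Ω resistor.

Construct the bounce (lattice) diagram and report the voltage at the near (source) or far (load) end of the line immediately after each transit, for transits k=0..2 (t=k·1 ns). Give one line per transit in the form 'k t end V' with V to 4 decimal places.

Γ_L=-0.200000, Γ_S=-0.764706; launch V₁=5·75/85=4.411765
k=0 src: V=4.4118
k=1 load: inc=4.411765, refl=4.411765·-0.200000=-0.8824; V=0.000000+4.411765+-0.882353=3.5294
k=2 src: inc=-0.882353, refl=-0.882353·-0.764706=0.6747; V=4.411765+-0.882353+0.674740=4.2042

0 0 source 4.4118
1 1 load 3.5294
2 2 source 4.2042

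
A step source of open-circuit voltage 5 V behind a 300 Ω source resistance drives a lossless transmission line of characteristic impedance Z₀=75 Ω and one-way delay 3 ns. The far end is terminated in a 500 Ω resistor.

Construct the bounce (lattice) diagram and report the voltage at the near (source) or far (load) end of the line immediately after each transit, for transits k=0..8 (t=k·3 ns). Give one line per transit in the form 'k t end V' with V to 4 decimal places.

0 0 source 1.0000
1 3 load 1.7391
2 6 source 2.1826
3 9 load 2.5104
4 12 source 2.7071
5 15 load 2.8524
6 18 source 2.9397
7 21 load 3.0041
8 24 source 3.0428

Γ_L=0.739130, Γ_S=0.600000; launch V₁=5·75/375=1.000000
k=0 src: V=1.0000
k=1 load: inc=1.000000, refl=1.000000·0.739130=0.7391; V=0.000000+1.000000+0.739130=1.7391
k=2 src: inc=0.739130, refl=0.739130·0.600000=0.4435; V=1.000000+0.739130+0.443478=2.1826
k=3 load: inc=0.443478, refl=0.443478·0.739130=0.3278; V=1.739130+0.443478+0.327788=2.5104
k=4 src: inc=0.327788, refl=0.327788·0.600000=0.1967; V=2.182609+0.327788+0.196673=2.7071
k=5 load: inc=0.196673, refl=0.196673·0.739130=0.1454; V=2.510397+0.196673+0.145367=2.8524
k=6 src: inc=0.145367, refl=0.145367·0.600000=0.0872; V=2.707070+0.145367+0.087220=2.9397
k=7 load: inc=0.087220, refl=0.087220·0.739130=0.0645; V=2.852437+0.087220+0.064467=3.0041
k=8 src: inc=0.064467, refl=0.064467·0.600000=0.0387; V=2.939657+0.064467+0.038680=3.0428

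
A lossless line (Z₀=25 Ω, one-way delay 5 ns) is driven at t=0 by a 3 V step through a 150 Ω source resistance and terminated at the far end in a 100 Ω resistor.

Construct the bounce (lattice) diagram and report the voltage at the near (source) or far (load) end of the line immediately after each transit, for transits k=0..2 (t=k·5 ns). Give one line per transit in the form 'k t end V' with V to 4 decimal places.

Γ_L=0.600000, Γ_S=0.714286; launch V₁=3·25/175=0.428571
k=0 src: V=0.4286
k=1 load: inc=0.428571, refl=0.428571·0.600000=0.2571; V=0.000000+0.428571+0.257143=0.6857
k=2 src: inc=0.257143, refl=0.257143·0.714286=0.1837; V=0.428571+0.257143+0.183673=0.8694

0 0 source 0.4286
1 5 load 0.6857
2 10 source 0.8694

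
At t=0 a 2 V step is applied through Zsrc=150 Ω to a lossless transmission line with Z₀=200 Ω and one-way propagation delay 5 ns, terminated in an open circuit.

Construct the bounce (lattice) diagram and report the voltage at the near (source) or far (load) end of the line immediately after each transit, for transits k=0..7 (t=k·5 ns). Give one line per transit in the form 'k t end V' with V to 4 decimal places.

Γ_L=1.000000, Γ_S=-0.142857; launch V₁=2·200/350=1.142857
k=0 src: V=1.1429
k=1 load: inc=1.142857, refl=1.142857·1.000000=1.1429; V=0.000000+1.142857+1.142857=2.2857
k=2 src: inc=1.142857, refl=1.142857·-0.142857=-0.1633; V=1.142857+1.142857+-0.163265=2.1224
k=3 load: inc=-0.163265, refl=-0.163265·1.000000=-0.1633; V=2.285714+-0.163265+-0.163265=1.9592
k=4 src: inc=-0.163265, refl=-0.163265·-0.142857=0.0233; V=2.122449+-0.163265+0.023324=1.9825
k=5 load: inc=0.023324, refl=0.023324·1.000000=0.0233; V=1.959184+0.023324+0.023324=2.0058
k=6 src: inc=0.023324, refl=0.023324·-0.142857=-0.0033; V=1.982507+0.023324+-0.003332=2.0025
k=7 load: inc=-0.003332, refl=-0.003332·1.000000=-0.0033; V=2.005831+-0.003332+-0.003332=1.9992

0 0 source 1.1429
1 5 load 2.2857
2 10 source 2.1224
3 15 load 1.9592
4 20 source 1.9825
5 25 load 2.0058
6 30 source 2.0025
7 35 load 1.9992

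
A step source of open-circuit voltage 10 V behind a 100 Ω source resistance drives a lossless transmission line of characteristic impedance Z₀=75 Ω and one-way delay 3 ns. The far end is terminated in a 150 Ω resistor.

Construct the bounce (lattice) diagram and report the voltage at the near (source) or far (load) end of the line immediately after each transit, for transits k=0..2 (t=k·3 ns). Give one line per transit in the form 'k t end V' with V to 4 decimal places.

Γ_L=0.333333, Γ_S=0.142857; launch V₁=10·75/175=4.285714
k=0 src: V=4.2857
k=1 load: inc=4.285714, refl=4.285714·0.333333=1.4286; V=0.000000+4.285714+1.428571=5.7143
k=2 src: inc=1.428571, refl=1.428571·0.142857=0.2041; V=4.285714+1.428571+0.204082=5.9184

0 0 source 4.2857
1 3 load 5.7143
2 6 source 5.9184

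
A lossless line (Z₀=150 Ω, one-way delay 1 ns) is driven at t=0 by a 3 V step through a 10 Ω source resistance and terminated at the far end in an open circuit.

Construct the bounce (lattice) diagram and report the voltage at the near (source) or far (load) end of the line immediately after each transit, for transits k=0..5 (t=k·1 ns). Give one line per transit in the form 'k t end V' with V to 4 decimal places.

0 0 source 2.8125
1 1 load 5.6250
2 2 source 3.1641
3 3 load 0.7031
4 4 source 2.8564
5 5 load 5.0098

Γ_L=1.000000, Γ_S=-0.875000; launch V₁=3·150/160=2.812500
k=0 src: V=2.8125
k=1 load: inc=2.812500, refl=2.812500·1.000000=2.8125; V=0.000000+2.812500+2.812500=5.6250
k=2 src: inc=2.812500, refl=2.812500·-0.875000=-2.4609; V=2.812500+2.812500+-2.460938=3.1641
k=3 load: inc=-2.460938, refl=-2.460938·1.000000=-2.4609; V=5.625000+-2.460938+-2.460938=0.7031
k=4 src: inc=-2.460938, refl=-2.460938·-0.875000=2.1533; V=3.164062+-2.460938+2.153320=2.8564
k=5 load: inc=2.153320, refl=2.153320·1.000000=2.1533; V=0.703125+2.153320+2.153320=5.0098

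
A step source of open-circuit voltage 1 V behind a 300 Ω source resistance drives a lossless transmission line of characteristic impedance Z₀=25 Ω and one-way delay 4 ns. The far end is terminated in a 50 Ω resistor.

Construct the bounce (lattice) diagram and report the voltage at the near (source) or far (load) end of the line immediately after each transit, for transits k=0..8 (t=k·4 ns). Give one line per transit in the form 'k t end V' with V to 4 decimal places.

Γ_L=0.333333, Γ_S=0.846154; launch V₁=1·25/325=0.076923
k=0 src: V=0.0769
k=1 load: inc=0.076923, refl=0.076923·0.333333=0.0256; V=0.000000+0.076923+0.025641=0.1026
k=2 src: inc=0.025641, refl=0.025641·0.846154=0.0217; V=0.076923+0.025641+0.021696=0.1243
k=3 load: inc=0.021696, refl=0.021696·0.333333=0.0072; V=0.102564+0.021696+0.007232=0.1315
k=4 src: inc=0.007232, refl=0.007232·0.846154=0.0061; V=0.124260+0.007232+0.006119=0.1376
k=5 load: inc=0.006119, refl=0.006119·0.333333=0.0020; V=0.131492+0.006119+0.002040=0.1397
k=6 src: inc=0.002040, refl=0.002040·0.846154=0.0017; V=0.137612+0.002040+0.001726=0.1414
k=7 load: inc=0.001726, refl=0.001726·0.333333=0.0006; V=0.139652+0.001726+0.000575=0.1420
k=8 src: inc=0.000575, refl=0.000575·0.846154=0.0005; V=0.141378+0.000575+0.000487=0.1424

0 0 source 0.0769
1 4 load 0.1026
2 8 source 0.1243
3 12 load 0.1315
4 16 source 0.1376
5 20 load 0.1397
6 24 source 0.1414
7 28 load 0.1420
8 32 source 0.1424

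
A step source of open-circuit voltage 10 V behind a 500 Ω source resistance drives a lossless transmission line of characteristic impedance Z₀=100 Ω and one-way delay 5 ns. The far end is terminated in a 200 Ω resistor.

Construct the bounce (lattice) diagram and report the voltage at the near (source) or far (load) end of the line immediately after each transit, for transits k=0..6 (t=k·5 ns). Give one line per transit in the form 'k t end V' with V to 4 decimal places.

Γ_L=0.333333, Γ_S=0.666667; launch V₁=10·100/600=1.666667
k=0 src: V=1.6667
k=1 load: inc=1.666667, refl=1.666667·0.333333=0.5556; V=0.000000+1.666667+0.555556=2.2222
k=2 src: inc=0.555556, refl=0.555556·0.666667=0.3704; V=1.666667+0.555556+0.370370=2.5926
k=3 load: inc=0.370370, refl=0.370370·0.333333=0.1235; V=2.222222+0.370370+0.123457=2.7160
k=4 src: inc=0.123457, refl=0.123457·0.666667=0.0823; V=2.592593+0.123457+0.082305=2.7984
k=5 load: inc=0.082305, refl=0.082305·0.333333=0.0274; V=2.716049+0.082305+0.027435=2.8258
k=6 src: inc=0.027435, refl=0.027435·0.666667=0.0183; V=2.798354+0.027435+0.018290=2.8441

0 0 source 1.6667
1 5 load 2.2222
2 10 source 2.5926
3 15 load 2.7160
4 20 source 2.7984
5 25 load 2.8258
6 30 source 2.8441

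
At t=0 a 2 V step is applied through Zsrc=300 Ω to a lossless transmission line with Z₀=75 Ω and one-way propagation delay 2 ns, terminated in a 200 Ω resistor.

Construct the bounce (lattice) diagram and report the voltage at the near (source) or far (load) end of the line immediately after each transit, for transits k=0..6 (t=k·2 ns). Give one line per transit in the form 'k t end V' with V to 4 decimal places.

Γ_L=0.454545, Γ_S=0.600000; launch V₁=2·75/375=0.400000
k=0 src: V=0.4000
k=1 load: inc=0.400000, refl=0.400000·0.454545=0.1818; V=0.000000+0.400000+0.181818=0.5818
k=2 src: inc=0.181818, refl=0.181818·0.600000=0.1091; V=0.400000+0.181818+0.109091=0.6909
k=3 load: inc=0.109091, refl=0.109091·0.454545=0.0496; V=0.581818+0.109091+0.049587=0.7405
k=4 src: inc=0.049587, refl=0.049587·0.600000=0.0298; V=0.690909+0.049587+0.029752=0.7702
k=5 load: inc=0.029752, refl=0.029752·0.454545=0.0135; V=0.740496+0.029752+0.013524=0.7838
k=6 src: inc=0.013524, refl=0.013524·0.600000=0.0081; V=0.770248+0.013524+0.008114=0.7919

0 0 source 0.4000
1 2 load 0.5818
2 4 source 0.6909
3 6 load 0.7405
4 8 source 0.7702
5 10 load 0.7838
6 12 source 0.7919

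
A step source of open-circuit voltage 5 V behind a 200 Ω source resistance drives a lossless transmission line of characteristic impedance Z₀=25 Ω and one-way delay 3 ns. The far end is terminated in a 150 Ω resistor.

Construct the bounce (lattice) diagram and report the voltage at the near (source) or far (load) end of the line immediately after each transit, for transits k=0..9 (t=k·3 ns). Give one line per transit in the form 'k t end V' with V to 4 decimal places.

0 0 source 0.5556
1 3 load 0.9524
2 6 source 1.2610
3 9 load 1.4815
4 12 source 1.6529
5 15 load 1.7754
6 18 source 1.8707
7 21 load 1.9387
8 24 source 1.9917
9 27 load 2.0295

Γ_L=0.714286, Γ_S=0.777778; launch V₁=5·25/225=0.555556
k=0 src: V=0.5556
k=1 load: inc=0.555556, refl=0.555556·0.714286=0.3968; V=0.000000+0.555556+0.396825=0.9524
k=2 src: inc=0.396825, refl=0.396825·0.777778=0.3086; V=0.555556+0.396825+0.308642=1.2610
k=3 load: inc=0.308642, refl=0.308642·0.714286=0.2205; V=0.952381+0.308642+0.220459=1.4815
k=4 src: inc=0.220459, refl=0.220459·0.777778=0.1715; V=1.261023+0.220459+0.171468=1.6529
k=5 load: inc=0.171468, refl=0.171468·0.714286=0.1225; V=1.481481+0.171468+0.122477=1.7754
k=6 src: inc=0.122477, refl=0.122477·0.777778=0.0953; V=1.652949+0.122477+0.095260=1.8707
k=7 load: inc=0.095260, refl=0.095260·0.714286=0.0680; V=1.775426+0.095260+0.068043=1.9387
k=8 src: inc=0.068043, refl=0.068043·0.777778=0.0529; V=1.870686+0.068043+0.052922=1.9917
k=9 load: inc=0.052922, refl=0.052922·0.714286=0.0378; V=1.938729+0.052922+0.037802=2.0295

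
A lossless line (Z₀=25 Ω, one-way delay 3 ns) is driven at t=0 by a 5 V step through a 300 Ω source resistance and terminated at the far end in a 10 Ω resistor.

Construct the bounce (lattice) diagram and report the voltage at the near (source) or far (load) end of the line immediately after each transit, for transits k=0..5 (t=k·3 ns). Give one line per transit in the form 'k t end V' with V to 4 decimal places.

Γ_L=-0.428571, Γ_S=0.846154; launch V₁=5·25/325=0.384615
k=0 src: V=0.3846
k=1 load: inc=0.384615, refl=0.384615·-0.428571=-0.1648; V=0.000000+0.384615+-0.164835=0.2198
k=2 src: inc=-0.164835, refl=-0.164835·0.846154=-0.1395; V=0.384615+-0.164835+-0.139476=0.0803
k=3 load: inc=-0.139476, refl=-0.139476·-0.428571=0.0598; V=0.219780+-0.139476+0.059775=0.1401
k=4 src: inc=0.059775, refl=0.059775·0.846154=0.0506; V=0.080304+0.059775+0.050579=0.1907
k=5 load: inc=0.050579, refl=0.050579·-0.428571=-0.0217; V=0.140080+0.050579+-0.021677=0.1690

0 0 source 0.3846
1 3 load 0.2198
2 6 source 0.0803
3 9 load 0.1401
4 12 source 0.1907
5 15 load 0.1690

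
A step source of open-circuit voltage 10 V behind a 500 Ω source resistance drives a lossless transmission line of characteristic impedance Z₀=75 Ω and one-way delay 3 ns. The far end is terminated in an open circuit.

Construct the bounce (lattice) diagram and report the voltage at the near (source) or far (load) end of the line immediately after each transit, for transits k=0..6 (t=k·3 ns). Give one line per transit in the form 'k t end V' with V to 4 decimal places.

Γ_L=1.000000, Γ_S=0.739130; launch V₁=10·75/575=1.304348
k=0 src: V=1.3043
k=1 load: inc=1.304348, refl=1.304348·1.000000=1.3043; V=0.000000+1.304348+1.304348=2.6087
k=2 src: inc=1.304348, refl=1.304348·0.739130=0.9641; V=1.304348+1.304348+0.964083=3.5728
k=3 load: inc=0.964083, refl=0.964083·1.000000=0.9641; V=2.608696+0.964083+0.964083=4.5369
k=4 src: inc=0.964083, refl=0.964083·0.739130=0.7126; V=3.572779+0.964083+0.712583=5.2494
k=5 load: inc=0.712583, refl=0.712583·1.000000=0.7126; V=4.536862+0.712583+0.712583=5.9620
k=6 src: inc=0.712583, refl=0.712583·0.739130=0.5267; V=5.249445+0.712583+0.526692=6.4887

0 0 source 1.3043
1 3 load 2.6087
2 6 source 3.5728
3 9 load 4.5369
4 12 source 5.2494
5 15 load 5.9620
6 18 source 6.4887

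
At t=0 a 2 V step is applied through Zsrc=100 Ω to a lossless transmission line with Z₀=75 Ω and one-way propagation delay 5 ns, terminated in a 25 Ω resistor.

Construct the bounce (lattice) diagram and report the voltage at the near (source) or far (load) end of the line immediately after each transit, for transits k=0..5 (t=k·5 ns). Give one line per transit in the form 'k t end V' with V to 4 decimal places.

Γ_L=-0.500000, Γ_S=0.142857; launch V₁=2·75/175=0.857143
k=0 src: V=0.8571
k=1 load: inc=0.857143, refl=0.857143·-0.500000=-0.4286; V=0.000000+0.857143+-0.428571=0.4286
k=2 src: inc=-0.428571, refl=-0.428571·0.142857=-0.0612; V=0.857143+-0.428571+-0.061224=0.3673
k=3 load: inc=-0.061224, refl=-0.061224·-0.500000=0.0306; V=0.428571+-0.061224+0.030612=0.3980
k=4 src: inc=0.030612, refl=0.030612·0.142857=0.0044; V=0.367347+0.030612+0.004373=0.4023
k=5 load: inc=0.004373, refl=0.004373·-0.500000=-0.0022; V=0.397959+0.004373+-0.002187=0.4001

0 0 source 0.8571
1 5 load 0.4286
2 10 source 0.3673
3 15 load 0.3980
4 20 source 0.4023
5 25 load 0.4001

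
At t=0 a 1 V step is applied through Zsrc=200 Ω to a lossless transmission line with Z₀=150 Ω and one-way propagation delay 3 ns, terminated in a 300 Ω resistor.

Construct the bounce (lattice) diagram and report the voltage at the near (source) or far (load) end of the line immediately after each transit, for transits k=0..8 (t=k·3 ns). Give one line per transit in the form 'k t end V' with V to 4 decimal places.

Γ_L=0.333333, Γ_S=0.142857; launch V₁=1·150/350=0.428571
k=0 src: V=0.4286
k=1 load: inc=0.428571, refl=0.428571·0.333333=0.1429; V=0.000000+0.428571+0.142857=0.5714
k=2 src: inc=0.142857, refl=0.142857·0.142857=0.0204; V=0.428571+0.142857+0.020408=0.5918
k=3 load: inc=0.020408, refl=0.020408·0.333333=0.0068; V=0.571429+0.020408+0.006803=0.5986
k=4 src: inc=0.006803, refl=0.006803·0.142857=0.0010; V=0.591837+0.006803+0.000972=0.5996
k=5 load: inc=0.000972, refl=0.000972·0.333333=0.0003; V=0.598639+0.000972+0.000324=0.5999
k=6 src: inc=0.000324, refl=0.000324·0.142857=0.0000; V=0.599611+0.000324+0.000046=0.6000
k=7 load: inc=0.000046, refl=0.000046·0.333333=0.0000; V=0.599935+0.000046+0.000015=0.6000
k=8 src: inc=0.000015, refl=0.000015·0.142857=0.0000; V=0.599981+0.000015+0.000002=0.6000

0 0 source 0.4286
1 3 load 0.5714
2 6 source 0.5918
3 9 load 0.5986
4 12 source 0.5996
5 15 load 0.5999
6 18 source 0.6000
7 21 load 0.6000
8 24 source 0.6000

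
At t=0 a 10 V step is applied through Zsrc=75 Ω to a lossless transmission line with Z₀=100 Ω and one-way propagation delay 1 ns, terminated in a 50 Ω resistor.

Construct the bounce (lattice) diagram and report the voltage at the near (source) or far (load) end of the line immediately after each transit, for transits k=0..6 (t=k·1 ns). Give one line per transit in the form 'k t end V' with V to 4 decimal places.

0 0 source 5.7143
1 1 load 3.8095
2 2 source 4.0816
3 3 load 3.9909
4 4 source 4.0039
5 5 load 3.9996
6 6 source 4.0002

Γ_L=-0.333333, Γ_S=-0.142857; launch V₁=10·100/175=5.714286
k=0 src: V=5.7143
k=1 load: inc=5.714286, refl=5.714286·-0.333333=-1.9048; V=0.000000+5.714286+-1.904762=3.8095
k=2 src: inc=-1.904762, refl=-1.904762·-0.142857=0.2721; V=5.714286+-1.904762+0.272109=4.0816
k=3 load: inc=0.272109, refl=0.272109·-0.333333=-0.0907; V=3.809524+0.272109+-0.090703=3.9909
k=4 src: inc=-0.090703, refl=-0.090703·-0.142857=0.0130; V=4.081633+-0.090703+0.012958=4.0039
k=5 load: inc=0.012958, refl=0.012958·-0.333333=-0.0043; V=3.990930+0.012958+-0.004319=3.9996
k=6 src: inc=-0.004319, refl=-0.004319·-0.142857=0.0006; V=4.003887+-0.004319+0.000617=4.0002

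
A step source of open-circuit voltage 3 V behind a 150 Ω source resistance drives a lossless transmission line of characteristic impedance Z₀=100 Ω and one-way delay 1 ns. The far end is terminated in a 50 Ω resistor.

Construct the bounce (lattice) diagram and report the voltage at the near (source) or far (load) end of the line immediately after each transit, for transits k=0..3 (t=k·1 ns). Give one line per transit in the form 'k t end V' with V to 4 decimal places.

0 0 source 1.2000
1 1 load 0.8000
2 2 source 0.7200
3 3 load 0.7467

Γ_L=-0.333333, Γ_S=0.200000; launch V₁=3·100/250=1.200000
k=0 src: V=1.2000
k=1 load: inc=1.200000, refl=1.200000·-0.333333=-0.4000; V=0.000000+1.200000+-0.400000=0.8000
k=2 src: inc=-0.400000, refl=-0.400000·0.200000=-0.0800; V=1.200000+-0.400000+-0.080000=0.7200
k=3 load: inc=-0.080000, refl=-0.080000·-0.333333=0.0267; V=0.800000+-0.080000+0.026667=0.7467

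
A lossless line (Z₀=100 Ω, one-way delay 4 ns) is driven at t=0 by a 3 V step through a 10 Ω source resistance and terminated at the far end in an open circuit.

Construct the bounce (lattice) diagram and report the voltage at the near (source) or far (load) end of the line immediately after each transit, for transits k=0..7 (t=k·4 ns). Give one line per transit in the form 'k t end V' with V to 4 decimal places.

Γ_L=1.000000, Γ_S=-0.818182; launch V₁=3·100/110=2.727273
k=0 src: V=2.7273
k=1 load: inc=2.727273, refl=2.727273·1.000000=2.7273; V=0.000000+2.727273+2.727273=5.4545
k=2 src: inc=2.727273, refl=2.727273·-0.818182=-2.2314; V=2.727273+2.727273+-2.231405=3.2231
k=3 load: inc=-2.231405, refl=-2.231405·1.000000=-2.2314; V=5.454545+-2.231405+-2.231405=0.9917
k=4 src: inc=-2.231405, refl=-2.231405·-0.818182=1.8257; V=3.223140+-2.231405+1.825695=2.8174
k=5 load: inc=1.825695, refl=1.825695·1.000000=1.8257; V=0.991736+1.825695+1.825695=4.6431
k=6 src: inc=1.825695, refl=1.825695·-0.818182=-1.4938; V=2.817431+1.825695+-1.493750=3.1494
k=7 load: inc=-1.493750, refl=-1.493750·1.000000=-1.4938; V=4.643125+-1.493750+-1.493750=1.6556

0 0 source 2.7273
1 4 load 5.4545
2 8 source 3.2231
3 12 load 0.9917
4 16 source 2.8174
5 20 load 4.6431
6 24 source 3.1494
7 28 load 1.6556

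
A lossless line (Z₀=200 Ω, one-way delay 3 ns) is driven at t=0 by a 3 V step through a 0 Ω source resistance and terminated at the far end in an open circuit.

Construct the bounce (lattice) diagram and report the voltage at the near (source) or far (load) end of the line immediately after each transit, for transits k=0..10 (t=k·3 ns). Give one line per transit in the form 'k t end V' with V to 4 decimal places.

Γ_L=1.000000, Γ_S=-1.000000; launch V₁=3·200/200=3.000000
k=0 src: V=3.0000
k=1 load: inc=3.000000, refl=3.000000·1.000000=3.0000; V=0.000000+3.000000+3.000000=6.0000
k=2 src: inc=3.000000, refl=3.000000·-1.000000=-3.0000; V=3.000000+3.000000+-3.000000=3.0000
k=3 load: inc=-3.000000, refl=-3.000000·1.000000=-3.0000; V=6.000000+-3.000000+-3.000000=0.0000
k=4 src: inc=-3.000000, refl=-3.000000·-1.000000=3.0000; V=3.000000+-3.000000+3.000000=3.0000
k=5 load: inc=3.000000, refl=3.000000·1.000000=3.0000; V=0.000000+3.000000+3.000000=6.0000
k=6 src: inc=3.000000, refl=3.000000·-1.000000=-3.0000; V=3.000000+3.000000+-3.000000=3.0000
k=7 load: inc=-3.000000, refl=-3.000000·1.000000=-3.0000; V=6.000000+-3.000000+-3.000000=0.0000
k=8 src: inc=-3.000000, refl=-3.000000·-1.000000=3.0000; V=3.000000+-3.000000+3.000000=3.0000
k=9 load: inc=3.000000, refl=3.000000·1.000000=3.0000; V=0.000000+3.000000+3.000000=6.0000
k=10 src: inc=3.000000, refl=3.000000·-1.000000=-3.0000; V=3.000000+3.000000+-3.000000=3.0000

0 0 source 3.0000
1 3 load 6.0000
2 6 source 3.0000
3 9 load 0.0000
4 12 source 3.0000
5 15 load 6.0000
6 18 source 3.0000
7 21 load 0.0000
8 24 source 3.0000
9 27 load 6.0000
10 30 source 3.0000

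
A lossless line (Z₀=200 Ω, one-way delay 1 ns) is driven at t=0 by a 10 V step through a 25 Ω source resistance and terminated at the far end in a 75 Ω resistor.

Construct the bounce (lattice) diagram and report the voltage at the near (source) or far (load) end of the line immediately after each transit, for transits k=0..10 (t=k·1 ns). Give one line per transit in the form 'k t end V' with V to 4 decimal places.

0 0 source 8.8889
1 1 load 4.8485
2 2 source 7.9910
3 3 load 6.5626
4 4 source 7.6736
5 5 load 7.1686
6 6 source 7.5614
7 7 load 7.3828
8 8 source 7.5217
9 9 load 7.4586
10 10 source 7.5077

Γ_L=-0.454545, Γ_S=-0.777778; launch V₁=10·200/225=8.888889
k=0 src: V=8.8889
k=1 load: inc=8.888889, refl=8.888889·-0.454545=-4.0404; V=0.000000+8.888889+-4.040404=4.8485
k=2 src: inc=-4.040404, refl=-4.040404·-0.777778=3.1425; V=8.888889+-4.040404+3.142536=7.9910
k=3 load: inc=3.142536, refl=3.142536·-0.454545=-1.4284; V=4.848485+3.142536+-1.428426=6.5626
k=4 src: inc=-1.428426, refl=-1.428426·-0.777778=1.1110; V=7.991021+-1.428426+1.110998=7.6736
k=5 load: inc=1.110998, refl=1.110998·-0.454545=-0.5050; V=6.562596+1.110998+-0.504999=7.1686
k=6 src: inc=-0.504999, refl=-0.504999·-0.777778=0.3928; V=7.673593+-0.504999+0.392777=7.5614
k=7 load: inc=0.392777, refl=0.392777·-0.454545=-0.1785; V=7.168594+0.392777+-0.178535=7.3828
k=8 src: inc=-0.178535, refl=-0.178535·-0.777778=0.1389; V=7.561371+-0.178535+0.138861=7.5217
k=9 load: inc=0.138861, refl=0.138861·-0.454545=-0.0631; V=7.382836+0.138861+-0.063118=7.4586
k=10 src: inc=-0.063118, refl=-0.063118·-0.777778=0.0491; V=7.521697+-0.063118+0.049092=7.5077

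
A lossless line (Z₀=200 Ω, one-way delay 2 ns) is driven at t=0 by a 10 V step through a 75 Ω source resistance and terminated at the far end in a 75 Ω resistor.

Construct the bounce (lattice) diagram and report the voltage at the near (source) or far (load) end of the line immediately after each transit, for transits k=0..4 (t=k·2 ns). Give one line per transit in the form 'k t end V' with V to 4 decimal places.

Γ_L=-0.454545, Γ_S=-0.454545; launch V₁=10·200/275=7.272727
k=0 src: V=7.2727
k=1 load: inc=7.272727, refl=7.272727·-0.454545=-3.3058; V=0.000000+7.272727+-3.305785=3.9669
k=2 src: inc=-3.305785, refl=-3.305785·-0.454545=1.5026; V=7.272727+-3.305785+1.502630=5.4696
k=3 load: inc=1.502630, refl=1.502630·-0.454545=-0.6830; V=3.966942+1.502630+-0.683013=4.7866
k=4 src: inc=-0.683013, refl=-0.683013·-0.454545=0.3105; V=5.469572+-0.683013+0.310461=5.0970

0 0 source 7.2727
1 2 load 3.9669
2 4 source 5.4696
3 6 load 4.7866
4 8 source 5.0970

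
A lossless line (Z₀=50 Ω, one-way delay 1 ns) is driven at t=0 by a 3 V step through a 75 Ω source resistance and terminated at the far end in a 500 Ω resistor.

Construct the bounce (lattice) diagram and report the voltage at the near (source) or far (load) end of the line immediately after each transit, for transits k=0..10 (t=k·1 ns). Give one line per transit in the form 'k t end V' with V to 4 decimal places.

Γ_L=0.818182, Γ_S=0.200000; launch V₁=3·50/125=1.200000
k=0 src: V=1.2000
k=1 load: inc=1.200000, refl=1.200000·0.818182=0.9818; V=0.000000+1.200000+0.981818=2.1818
k=2 src: inc=0.981818, refl=0.981818·0.200000=0.1964; V=1.200000+0.981818+0.196364=2.3782
k=3 load: inc=0.196364, refl=0.196364·0.818182=0.1607; V=2.181818+0.196364+0.160661=2.5388
k=4 src: inc=0.160661, refl=0.160661·0.200000=0.0321; V=2.378182+0.160661+0.032132=2.5710
k=5 load: inc=0.032132, refl=0.032132·0.818182=0.0263; V=2.538843+0.032132+0.026290=2.5973
k=6 src: inc=0.026290, refl=0.026290·0.200000=0.0053; V=2.570975+0.026290+0.005258=2.6025
k=7 load: inc=0.005258, refl=0.005258·0.818182=0.0043; V=2.597265+0.005258+0.004302=2.6068
k=8 src: inc=0.004302, refl=0.004302·0.200000=0.0009; V=2.602523+0.004302+0.000860=2.6077
k=9 load: inc=0.000860, refl=0.000860·0.818182=0.0007; V=2.606825+0.000860+0.000704=2.6084
k=10 src: inc=0.000704, refl=0.000704·0.200000=0.0001; V=2.607686+0.000704+0.000141=2.6085

0 0 source 1.2000
1 1 load 2.1818
2 2 source 2.3782
3 3 load 2.5388
4 4 source 2.5710
5 5 load 2.5973
6 6 source 2.6025
7 7 load 2.6068
8 8 source 2.6077
9 9 load 2.6084
10 10 source 2.6085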